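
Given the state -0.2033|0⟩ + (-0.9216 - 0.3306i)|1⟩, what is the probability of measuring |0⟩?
0.04133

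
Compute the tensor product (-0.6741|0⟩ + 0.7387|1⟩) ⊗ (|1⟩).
-0.6741|01⟩ + 0.7387|11⟩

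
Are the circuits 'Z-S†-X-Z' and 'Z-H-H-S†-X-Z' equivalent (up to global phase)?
Yes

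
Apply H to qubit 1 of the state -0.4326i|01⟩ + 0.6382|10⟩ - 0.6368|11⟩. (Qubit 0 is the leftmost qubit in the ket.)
-0.3059i|00⟩ + 0.3059i|01⟩ + 0.0009899|10⟩ + 0.9016|11⟩

H on qubit 1 mixes each pair of kets that differ only in qubit 1: amplitudes (a, b) of (|…0…⟩, |…1…⟩) become ((a + b)/√2, (a − b)/√2). Kets absent from the input have amplitude 0.
(|00⟩, |01⟩): (a, b) = (0, -0.4326i) → (-0.3059i, 0.3059i)
(|10⟩, |11⟩): (a, b) = (0.6382, -0.6368) → (0.0009899, 0.9016)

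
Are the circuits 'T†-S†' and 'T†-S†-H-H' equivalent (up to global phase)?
Yes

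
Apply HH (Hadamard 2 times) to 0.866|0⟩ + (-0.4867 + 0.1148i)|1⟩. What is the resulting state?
0.866|0⟩ + (-0.4867 + 0.1148i)|1⟩

H² = I, so an even number of Hadamards cancels: H^2 = I and the state is unchanged.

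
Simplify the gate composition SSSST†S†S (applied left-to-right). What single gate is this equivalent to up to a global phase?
T†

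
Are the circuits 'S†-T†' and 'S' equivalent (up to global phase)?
No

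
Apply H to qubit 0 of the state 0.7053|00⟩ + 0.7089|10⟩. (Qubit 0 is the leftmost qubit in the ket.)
|00⟩ - 0.002546|10⟩

H on qubit 0 mixes each pair of kets that differ only in qubit 0: amplitudes (a, b) of (|…0…⟩, |…1…⟩) become ((a + b)/√2, (a − b)/√2). Kets absent from the input have amplitude 0.
(|00⟩, |10⟩): (a, b) = (0.7053, 0.7089) → (1, -0.002546)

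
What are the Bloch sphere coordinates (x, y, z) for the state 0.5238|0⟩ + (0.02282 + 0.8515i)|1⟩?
(0.02391, 0.892, -0.4512)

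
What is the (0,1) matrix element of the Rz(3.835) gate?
0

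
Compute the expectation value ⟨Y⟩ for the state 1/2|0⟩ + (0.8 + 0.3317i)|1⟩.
0.3317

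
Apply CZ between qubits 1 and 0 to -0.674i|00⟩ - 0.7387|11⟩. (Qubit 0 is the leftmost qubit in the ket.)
-0.674i|00⟩ + 0.7387|11⟩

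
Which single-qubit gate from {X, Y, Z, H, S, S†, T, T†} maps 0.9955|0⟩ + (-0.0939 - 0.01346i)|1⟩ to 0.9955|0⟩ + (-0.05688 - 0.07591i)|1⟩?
T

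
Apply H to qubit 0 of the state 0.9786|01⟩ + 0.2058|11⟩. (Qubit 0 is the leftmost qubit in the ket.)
0.8375|01⟩ + 0.5465|11⟩

H on qubit 0 mixes each pair of kets that differ only in qubit 0: amplitudes (a, b) of (|…0…⟩, |…1…⟩) become ((a + b)/√2, (a − b)/√2). Kets absent from the input have amplitude 0.
(|01⟩, |11⟩): (a, b) = (0.9786, 0.2058) → (0.8375, 0.5465)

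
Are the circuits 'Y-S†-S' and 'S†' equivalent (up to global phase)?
No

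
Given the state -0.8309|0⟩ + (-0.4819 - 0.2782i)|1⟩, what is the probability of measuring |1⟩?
0.3096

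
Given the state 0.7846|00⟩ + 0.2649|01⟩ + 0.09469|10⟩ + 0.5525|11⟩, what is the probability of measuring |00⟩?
0.6156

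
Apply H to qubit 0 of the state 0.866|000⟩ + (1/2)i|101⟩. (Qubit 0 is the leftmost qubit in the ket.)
0.6124|000⟩ + (1/√8)i|001⟩ + 0.6124|100⟩ - (1/√8)i|101⟩

H on qubit 0 mixes each pair of kets that differ only in qubit 0: amplitudes (a, b) of (|…0…⟩, |…1…⟩) become ((a + b)/√2, (a − b)/√2). Kets absent from the input have amplitude 0.
(|000⟩, |100⟩): (a, b) = (0.866, 0) → (0.6124, 0.6124)
(|001⟩, |101⟩): (a, b) = (0, (1/2)i) → ((1/√8)i, -(1/√8)i)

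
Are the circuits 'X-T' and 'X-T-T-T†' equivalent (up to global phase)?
Yes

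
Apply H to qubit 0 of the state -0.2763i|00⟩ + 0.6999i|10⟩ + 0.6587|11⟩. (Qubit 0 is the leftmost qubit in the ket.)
0.2995i|00⟩ + 0.4658|01⟩ - 0.6903i|10⟩ - 0.4658|11⟩

H on qubit 0 mixes each pair of kets that differ only in qubit 0: amplitudes (a, b) of (|…0…⟩, |…1…⟩) become ((a + b)/√2, (a − b)/√2). Kets absent from the input have amplitude 0.
(|00⟩, |10⟩): (a, b) = (-0.2763i, 0.6999i) → (0.2995i, -0.6903i)
(|01⟩, |11⟩): (a, b) = (0, 0.6587) → (0.4658, -0.4658)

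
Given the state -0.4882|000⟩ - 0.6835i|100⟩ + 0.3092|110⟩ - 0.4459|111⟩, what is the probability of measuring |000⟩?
0.2383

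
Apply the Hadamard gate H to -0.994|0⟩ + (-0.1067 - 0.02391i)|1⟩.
(-0.7783 - 0.01691i)|0⟩ + (-0.6274 + 0.01691i)|1⟩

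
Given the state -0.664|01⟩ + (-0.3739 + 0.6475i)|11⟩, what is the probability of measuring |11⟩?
0.5591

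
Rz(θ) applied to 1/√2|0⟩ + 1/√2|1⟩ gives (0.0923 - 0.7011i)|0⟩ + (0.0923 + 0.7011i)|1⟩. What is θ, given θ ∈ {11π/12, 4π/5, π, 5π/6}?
11π/12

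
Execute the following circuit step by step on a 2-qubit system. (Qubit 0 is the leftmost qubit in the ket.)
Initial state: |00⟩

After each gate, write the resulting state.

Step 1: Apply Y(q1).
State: i|01⟩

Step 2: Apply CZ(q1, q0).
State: i|01⟩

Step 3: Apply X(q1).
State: i|00⟩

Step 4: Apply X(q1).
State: i|01⟩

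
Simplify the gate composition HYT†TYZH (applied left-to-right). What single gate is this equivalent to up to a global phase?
X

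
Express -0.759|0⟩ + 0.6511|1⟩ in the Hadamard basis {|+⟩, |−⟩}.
-0.0763|+⟩ - 0.9971|−⟩

With |ψ⟩ = α|0⟩ + β|1⟩, the Hadamard-basis coefficients are ⟨+|ψ⟩ = (α + β)/√2 and ⟨−|ψ⟩ = (α − β)/√2.
Here α = -0.759, β = 0.6511: (α + β)/√2 = -0.0763, (α − β)/√2 = -0.9971.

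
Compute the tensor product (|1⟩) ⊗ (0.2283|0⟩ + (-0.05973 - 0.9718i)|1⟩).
0.2283|10⟩ + (-0.05973 - 0.9718i)|11⟩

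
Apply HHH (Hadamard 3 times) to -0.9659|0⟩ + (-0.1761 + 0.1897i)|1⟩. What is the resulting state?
(-0.8075 + 0.1341i)|0⟩ + (-0.5585 - 0.1341i)|1⟩

H² = I, so H^3 = H: a single Hadamard. With (a, b) = (-0.9659, (-0.1761 + 0.1897i)), H gives ((a + b)/√2, (a − b)/√2) = ((-0.8075 + 0.1341i), (-0.5585 - 0.1341i)).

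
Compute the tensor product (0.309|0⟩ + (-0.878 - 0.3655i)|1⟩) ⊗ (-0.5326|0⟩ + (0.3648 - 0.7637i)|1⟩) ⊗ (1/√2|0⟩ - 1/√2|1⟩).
-0.1164|000⟩ + 0.1164|001⟩ + (0.07971 - 0.1669i)|010⟩ + (-0.07971 + 0.1669i)|011⟩ + (0.3307 + 0.1376i)|100⟩ + (-0.3307 - 0.1376i)|101⟩ + (-0.4239 + 0.3799i)|110⟩ + (0.4239 - 0.3799i)|111⟩

amp(|b₁b₂…⟩) = product of the factor amplitudes for bits b₁, b₂, …; only kets whose every factor amplitude is nonzero survive.
|000⟩: (0.309)(-0.5326)(1/√2) = -0.1164
|001⟩: (0.309)(-0.5326)(-1/√2) = 0.1164
|010⟩: (0.309)(0.3648 - 0.7637i)(1/√2) = (0.07971 - 0.1669i)
|011⟩: (0.309)(0.3648 - 0.7637i)(-1/√2) = (-0.07971 + 0.1669i)
|100⟩: (-0.878 - 0.3655i)(-0.5326)(1/√2) = (0.3307 + 0.1376i)
|101⟩: (-0.878 - 0.3655i)(-0.5326)(-1/√2) = (-0.3307 - 0.1376i)
|110⟩: (-0.878 - 0.3655i)(0.3648 - 0.7637i)(1/√2) = (-0.4239 + 0.3799i)
|111⟩: (-0.878 - 0.3655i)(0.3648 - 0.7637i)(-1/√2) = (0.4239 - 0.3799i)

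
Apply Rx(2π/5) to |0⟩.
0.809|0⟩ - 0.5878i|1⟩

Rx(2π/5) = [[cos(θ/2), −i·sin(θ/2)], [−i·sin(θ/2), cos(θ/2)]]; θ = 2π/5, cos(θ/2) ≈ 0.809017, sin(θ/2) ≈ 0.587785.
With a = amp(|0⟩) = 1 and b = amp(|1⟩) = 0:
new amp(|0⟩) = (0.809017)·a + (-0.587785i)·b = 0.809
new amp(|1⟩) = (-0.587785i)·a + (0.809017)·b = -0.5878i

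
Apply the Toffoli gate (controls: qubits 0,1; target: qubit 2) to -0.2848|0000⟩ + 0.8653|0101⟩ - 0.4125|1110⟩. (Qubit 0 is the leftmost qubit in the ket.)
-0.2848|0000⟩ + 0.8653|0101⟩ - 0.4125|1100⟩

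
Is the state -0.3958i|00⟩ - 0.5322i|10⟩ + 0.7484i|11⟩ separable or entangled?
Entangled

Writing the state as a|00⟩ + b|01⟩ + c|10⟩ + d|11⟩, it is a product state iff ad − bc = 0.
Here (a, b, c, d) = (-0.3958i, 0, -0.5322i, 0.7484i): ad − bc = (-0.3958i)(0.7484i) − (0)(-0.5322i) = 0.2962 ≠ 0, so the state is entangled.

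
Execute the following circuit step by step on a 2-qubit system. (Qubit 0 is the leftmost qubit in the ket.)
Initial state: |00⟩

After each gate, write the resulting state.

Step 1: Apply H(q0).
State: 1/√2|00⟩ + 1/√2|10⟩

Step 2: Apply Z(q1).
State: 1/√2|00⟩ + 1/√2|10⟩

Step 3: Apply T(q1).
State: 1/√2|00⟩ + 1/√2|10⟩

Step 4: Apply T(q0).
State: 1/√2|00⟩ + (1/2 + (1/2)i)|10⟩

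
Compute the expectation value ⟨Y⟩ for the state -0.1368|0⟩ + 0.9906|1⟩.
0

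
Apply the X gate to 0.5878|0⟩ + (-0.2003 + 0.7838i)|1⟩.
(-0.2003 + 0.7838i)|0⟩ + 0.5878|1⟩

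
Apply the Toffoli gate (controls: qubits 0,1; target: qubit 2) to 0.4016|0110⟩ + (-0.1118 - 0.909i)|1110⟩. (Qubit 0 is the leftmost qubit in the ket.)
0.4016|0110⟩ + (-0.1118 - 0.909i)|1100⟩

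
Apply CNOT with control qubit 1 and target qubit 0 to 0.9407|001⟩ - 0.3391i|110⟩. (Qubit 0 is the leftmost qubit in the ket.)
0.9407|001⟩ - 0.3391i|010⟩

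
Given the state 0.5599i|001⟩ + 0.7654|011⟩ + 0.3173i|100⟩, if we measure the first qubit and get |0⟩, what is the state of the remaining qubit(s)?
0.5904i|01⟩ + 0.8071|11⟩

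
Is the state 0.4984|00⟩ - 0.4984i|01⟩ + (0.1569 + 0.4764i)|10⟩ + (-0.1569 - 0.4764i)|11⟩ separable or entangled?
Entangled

Writing the state as a|00⟩ + b|01⟩ + c|10⟩ + d|11⟩, it is a product state iff ad − bc = 0.
Here (a, b, c, d) = (0.4984, -0.4984i, (0.1569 + 0.4764i), (-0.1569 - 0.4764i)): ad − bc = (0.4984)(-0.1569 - 0.4764i) − (-0.4984i)(0.1569 + 0.4764i) = (-0.3156 - 0.1592i) ≠ 0, so the state is entangled.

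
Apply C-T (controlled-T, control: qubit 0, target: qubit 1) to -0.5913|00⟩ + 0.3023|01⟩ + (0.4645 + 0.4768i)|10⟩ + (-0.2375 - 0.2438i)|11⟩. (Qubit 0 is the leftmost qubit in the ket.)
-0.5913|00⟩ + 0.3023|01⟩ + (0.4645 + 0.4768i)|10⟩ + (0.004455 - 0.3403i)|11⟩

C-T leaves the control-|0⟩ kets |00⟩, |01⟩ unchanged and applies T to qubit 1 on the control-|1⟩ pair (|10⟩, |11⟩).
T = [[1, 0], [0, (1/√2 + (1/√2)i)]].
With a = amp(|10⟩) = (0.4645 + 0.4768i) and b = amp(|11⟩) = (-0.2375 - 0.2438i):
new amp(|10⟩) = (1)·a = (0.4645 + 0.4768i)
new amp(|11⟩) = (1/√2 + (1/√2)i)·b = (0.004455 - 0.3403i)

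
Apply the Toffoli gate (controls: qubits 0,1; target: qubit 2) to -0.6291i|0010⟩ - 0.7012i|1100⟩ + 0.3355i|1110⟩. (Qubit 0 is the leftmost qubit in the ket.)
-0.6291i|0010⟩ + 0.3355i|1100⟩ - 0.7012i|1110⟩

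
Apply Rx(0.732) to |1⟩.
-0.3579i|0⟩ + 0.9338|1⟩

Rx(0.732) = [[cos(θ/2), −i·sin(θ/2)], [−i·sin(θ/2), cos(θ/2)]]; θ = 0.732, cos(θ/2) ≈ 0.933766, sin(θ/2) ≈ 0.357883.
With a = amp(|0⟩) = 0 and b = amp(|1⟩) = 1:
new amp(|0⟩) = (0.933766)·a + (-0.357883i)·b = -0.3579i
new amp(|1⟩) = (-0.357883i)·a + (0.933766)·b = 0.9338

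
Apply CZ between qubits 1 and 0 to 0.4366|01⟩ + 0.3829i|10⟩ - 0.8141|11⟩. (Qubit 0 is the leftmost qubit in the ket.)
0.4366|01⟩ + 0.3829i|10⟩ + 0.8141|11⟩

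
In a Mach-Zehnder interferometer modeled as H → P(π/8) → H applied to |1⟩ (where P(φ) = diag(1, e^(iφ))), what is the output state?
(0.03806 - 0.1913i)|0⟩ + (0.9619 + 0.1913i)|1⟩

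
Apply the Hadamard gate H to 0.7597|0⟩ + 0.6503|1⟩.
0.997|0⟩ + 0.07736|1⟩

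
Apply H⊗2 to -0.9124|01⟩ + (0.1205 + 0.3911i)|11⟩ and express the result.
(-0.396 + 0.1956i)|00⟩ + (0.396 - 0.1956i)|01⟩ + (-0.5165 - 0.1956i)|10⟩ + (0.5165 + 0.1956i)|11⟩

H⊗2 gives amp(|y⟩) = (1/2) Σ_x (−1)^(x·y) amp(|x⟩), where x·y is the number of positions in which both x and y have a 1.
|00⟩: (-0.9124 + (0.1205 + 0.3911i))/2 = (-0.396 + 0.1956i)
|01⟩: (0.9124 - (0.1205 + 0.3911i))/2 = (0.396 - 0.1956i)
|10⟩: (-0.9124 - (0.1205 + 0.3911i))/2 = (-0.5165 - 0.1956i)
|11⟩: (0.9124 + (0.1205 + 0.3911i))/2 = (0.5165 + 0.1956i)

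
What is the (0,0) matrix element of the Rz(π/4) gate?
(0.9239 - 0.3827i)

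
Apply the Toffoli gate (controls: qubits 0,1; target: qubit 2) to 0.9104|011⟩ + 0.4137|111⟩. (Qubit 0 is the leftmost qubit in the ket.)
0.9104|011⟩ + 0.4137|110⟩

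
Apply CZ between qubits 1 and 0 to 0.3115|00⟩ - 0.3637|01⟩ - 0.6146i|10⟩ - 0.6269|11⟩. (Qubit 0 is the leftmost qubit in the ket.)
0.3115|00⟩ - 0.3637|01⟩ - 0.6146i|10⟩ + 0.6269|11⟩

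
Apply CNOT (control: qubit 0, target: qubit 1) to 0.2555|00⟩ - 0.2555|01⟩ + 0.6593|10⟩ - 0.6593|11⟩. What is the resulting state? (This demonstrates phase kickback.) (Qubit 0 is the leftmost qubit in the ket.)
0.2555|00⟩ - 0.2555|01⟩ - 0.6593|10⟩ + 0.6593|11⟩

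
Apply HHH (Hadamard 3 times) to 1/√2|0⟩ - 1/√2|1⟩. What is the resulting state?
|1⟩

H² = I, so H^3 = H: a single Hadamard. With (a, b) = (1/√2, -1/√2), H gives ((a + b)/√2, (a − b)/√2) = (0, 1).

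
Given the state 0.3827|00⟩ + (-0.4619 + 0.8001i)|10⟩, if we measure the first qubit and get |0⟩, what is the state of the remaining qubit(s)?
|0⟩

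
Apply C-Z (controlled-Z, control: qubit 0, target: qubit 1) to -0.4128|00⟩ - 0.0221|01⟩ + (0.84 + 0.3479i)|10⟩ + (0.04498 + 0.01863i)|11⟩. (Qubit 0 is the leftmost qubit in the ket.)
-0.4128|00⟩ - 0.0221|01⟩ + (0.84 + 0.3479i)|10⟩ + (-0.04498 - 0.01863i)|11⟩

C-Z leaves the control-|0⟩ kets |00⟩, |01⟩ unchanged and applies Z to qubit 1 on the control-|1⟩ pair (|10⟩, |11⟩).
Z = [[1, 0], [0, -1]].
With a = amp(|10⟩) = (0.84 + 0.3479i) and b = amp(|11⟩) = (0.04498 + 0.01863i):
new amp(|10⟩) = (1)·a = (0.84 + 0.3479i)
new amp(|11⟩) = (-1)·b = (-0.04498 - 0.01863i)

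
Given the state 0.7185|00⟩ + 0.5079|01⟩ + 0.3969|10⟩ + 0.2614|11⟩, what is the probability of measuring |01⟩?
0.258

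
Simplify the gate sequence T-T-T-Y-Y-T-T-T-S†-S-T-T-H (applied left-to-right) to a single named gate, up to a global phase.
H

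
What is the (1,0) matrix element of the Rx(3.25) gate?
-0.9985i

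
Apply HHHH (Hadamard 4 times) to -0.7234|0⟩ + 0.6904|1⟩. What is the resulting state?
-0.7234|0⟩ + 0.6904|1⟩

H² = I, so an even number of Hadamards cancels: H^4 = I and the state is unchanged.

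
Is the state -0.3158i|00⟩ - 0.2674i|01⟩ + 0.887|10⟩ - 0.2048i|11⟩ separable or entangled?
Entangled

Writing the state as a|00⟩ + b|01⟩ + c|10⟩ + d|11⟩, it is a product state iff ad − bc = 0.
Here (a, b, c, d) = (-0.3158i, -0.2674i, 0.887, -0.2048i): ad − bc = (-0.3158i)(-0.2048i) − (-0.2674i)(0.887) = (-0.06468 + 0.2372i) ≠ 0, so the state is entangled.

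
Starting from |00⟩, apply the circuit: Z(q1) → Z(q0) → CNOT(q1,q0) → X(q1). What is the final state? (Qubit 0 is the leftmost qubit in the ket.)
|01⟩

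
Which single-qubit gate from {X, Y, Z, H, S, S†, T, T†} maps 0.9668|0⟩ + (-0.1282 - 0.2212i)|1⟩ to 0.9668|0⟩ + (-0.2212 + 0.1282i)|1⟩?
S†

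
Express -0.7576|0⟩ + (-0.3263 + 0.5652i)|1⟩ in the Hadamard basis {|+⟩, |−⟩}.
(-0.7664 + 0.3997i)|+⟩ + (-0.305 - 0.3997i)|−⟩

With |ψ⟩ = α|0⟩ + β|1⟩, the Hadamard-basis coefficients are ⟨+|ψ⟩ = (α + β)/√2 and ⟨−|ψ⟩ = (α − β)/√2.
Here α = -0.7576, β = (-0.3263 + 0.5652i): (α + β)/√2 = (-0.7664 + 0.3997i), (α − β)/√2 = (-0.305 - 0.3997i).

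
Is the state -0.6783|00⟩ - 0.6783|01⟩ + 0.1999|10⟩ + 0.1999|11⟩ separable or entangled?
Separable

Writing the state as a|00⟩ + b|01⟩ + c|10⟩ + d|11⟩, it is a product state iff ad − bc = 0.
Here (a, b, c, d) = (-0.6783, -0.6783, 0.1999, 0.1999): ad − bc = (-0.6783)(0.1999) − (-0.6783)(0.1999) = 0, so the state is separable.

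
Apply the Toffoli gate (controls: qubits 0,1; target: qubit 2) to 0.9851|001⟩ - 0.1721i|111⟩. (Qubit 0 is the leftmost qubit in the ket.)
0.9851|001⟩ - 0.1721i|110⟩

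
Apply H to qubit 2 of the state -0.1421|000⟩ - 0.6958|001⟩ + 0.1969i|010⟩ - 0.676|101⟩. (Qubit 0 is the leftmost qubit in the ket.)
-0.5925|000⟩ + 0.3915|001⟩ + 0.1392i|010⟩ + 0.1392i|011⟩ - 0.478|100⟩ + 0.478|101⟩

H on qubit 2 mixes each pair of kets that differ only in qubit 2: amplitudes (a, b) of (|…0…⟩, |…1…⟩) become ((a + b)/√2, (a − b)/√2). Kets absent from the input have amplitude 0.
(|000⟩, |001⟩): (a, b) = (-0.1421, -0.6958) → (-0.5925, 0.3915)
(|010⟩, |011⟩): (a, b) = (0.1969i, 0) → (0.1392i, 0.1392i)
(|100⟩, |101⟩): (a, b) = (0, -0.676) → (-0.478, 0.478)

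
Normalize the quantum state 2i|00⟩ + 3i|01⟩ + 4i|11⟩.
0.3714i|00⟩ + 0.5571i|01⟩ + 0.7428i|11⟩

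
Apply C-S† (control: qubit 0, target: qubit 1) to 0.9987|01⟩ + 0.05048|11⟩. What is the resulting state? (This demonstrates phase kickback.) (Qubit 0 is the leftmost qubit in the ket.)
0.9987|01⟩ - 0.05048i|11⟩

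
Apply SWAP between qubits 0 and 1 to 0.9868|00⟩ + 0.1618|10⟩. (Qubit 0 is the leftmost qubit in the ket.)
0.9868|00⟩ + 0.1618|01⟩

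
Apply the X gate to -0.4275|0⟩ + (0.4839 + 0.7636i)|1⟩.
(0.4839 + 0.7636i)|0⟩ - 0.4275|1⟩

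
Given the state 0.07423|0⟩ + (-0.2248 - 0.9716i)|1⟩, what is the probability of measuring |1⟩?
0.9945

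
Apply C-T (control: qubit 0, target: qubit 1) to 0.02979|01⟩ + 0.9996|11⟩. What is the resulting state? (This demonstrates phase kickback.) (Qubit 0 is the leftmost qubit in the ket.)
0.02979|01⟩ + (0.7068 + 0.7068i)|11⟩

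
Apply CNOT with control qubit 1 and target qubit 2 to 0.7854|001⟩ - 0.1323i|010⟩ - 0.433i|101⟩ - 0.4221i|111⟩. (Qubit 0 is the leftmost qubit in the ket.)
0.7854|001⟩ - 0.1323i|011⟩ - 0.433i|101⟩ - 0.4221i|110⟩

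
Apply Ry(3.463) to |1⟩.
-0.9871|0⟩ - 0.16|1⟩

Ry(3.463) = [[cos(θ/2), −sin(θ/2)], [sin(θ/2), cos(θ/2)]]; θ = 3.463, cos(θ/2) ≈ -0.160013, sin(θ/2) ≈ 0.987115.
With a = amp(|0⟩) = 0 and b = amp(|1⟩) = 1:
new amp(|0⟩) = (-0.160013)·a + (-0.987115)·b = -0.9871
new amp(|1⟩) = (0.987115)·a + (-0.160013)·b = -0.16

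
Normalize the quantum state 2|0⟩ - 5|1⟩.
0.3714|0⟩ - 0.9285|1⟩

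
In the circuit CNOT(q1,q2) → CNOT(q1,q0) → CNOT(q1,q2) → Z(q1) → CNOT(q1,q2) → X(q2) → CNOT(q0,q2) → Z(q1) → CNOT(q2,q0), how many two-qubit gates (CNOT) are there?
6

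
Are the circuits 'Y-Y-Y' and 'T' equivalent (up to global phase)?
No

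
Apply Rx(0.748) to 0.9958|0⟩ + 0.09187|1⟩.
(0.927 - 0.03356i)|0⟩ + (0.08552 - 0.3638i)|1⟩

Rx(0.748) = [[cos(θ/2), −i·sin(θ/2)], [−i·sin(θ/2), cos(θ/2)]]; θ = 0.748, cos(θ/2) ≈ 0.930873, sin(θ/2) ≈ 0.365342.
With a = amp(|0⟩) = 0.9958 and b = amp(|1⟩) = 0.09187:
new amp(|0⟩) = (0.930873)·a + (-0.365342i)·b = (0.927 - 0.03356i)
new amp(|1⟩) = (-0.365342i)·a + (0.930873)·b = (0.08552 - 0.3638i)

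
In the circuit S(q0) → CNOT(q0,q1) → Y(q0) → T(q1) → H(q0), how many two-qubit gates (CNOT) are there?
1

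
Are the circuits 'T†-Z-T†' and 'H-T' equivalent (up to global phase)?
No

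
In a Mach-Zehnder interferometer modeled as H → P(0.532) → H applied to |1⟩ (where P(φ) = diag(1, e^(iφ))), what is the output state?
(0.0691 - 0.2536i)|0⟩ + (0.9309 + 0.2536i)|1⟩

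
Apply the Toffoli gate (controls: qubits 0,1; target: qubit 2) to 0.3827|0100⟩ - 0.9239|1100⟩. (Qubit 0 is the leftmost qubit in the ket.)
0.3827|0100⟩ - 0.9239|1110⟩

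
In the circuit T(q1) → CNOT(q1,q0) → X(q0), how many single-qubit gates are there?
2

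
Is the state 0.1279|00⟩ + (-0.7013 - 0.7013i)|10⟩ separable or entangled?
Separable

Writing the state as a|00⟩ + b|01⟩ + c|10⟩ + d|11⟩, it is a product state iff ad − bc = 0.
Here (a, b, c, d) = (0.1279, 0, (-0.7013 - 0.7013i), 0): ad − bc = (0.1279)(0) − (0)(-0.7013 - 0.7013i) = 0, so the state is separable.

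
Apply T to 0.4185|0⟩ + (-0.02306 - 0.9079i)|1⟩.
0.4185|0⟩ + (0.6257 - 0.6583i)|1⟩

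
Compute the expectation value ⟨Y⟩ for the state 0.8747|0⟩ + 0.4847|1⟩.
0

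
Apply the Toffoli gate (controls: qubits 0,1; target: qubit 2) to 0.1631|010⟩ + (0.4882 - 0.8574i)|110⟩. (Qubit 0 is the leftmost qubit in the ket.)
0.1631|010⟩ + (0.4882 - 0.8574i)|111⟩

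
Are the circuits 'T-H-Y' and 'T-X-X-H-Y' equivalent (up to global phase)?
Yes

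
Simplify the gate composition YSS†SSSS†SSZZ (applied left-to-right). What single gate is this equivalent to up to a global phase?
Y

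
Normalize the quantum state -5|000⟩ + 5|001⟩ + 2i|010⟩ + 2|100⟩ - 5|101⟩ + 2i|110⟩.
-0.5361|000⟩ + 0.5361|001⟩ + 0.2144i|010⟩ + 0.2144|100⟩ - 0.5361|101⟩ + 0.2144i|110⟩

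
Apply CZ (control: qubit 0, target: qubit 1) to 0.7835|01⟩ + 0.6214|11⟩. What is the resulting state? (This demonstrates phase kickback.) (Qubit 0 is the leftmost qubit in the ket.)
0.7835|01⟩ - 0.6214|11⟩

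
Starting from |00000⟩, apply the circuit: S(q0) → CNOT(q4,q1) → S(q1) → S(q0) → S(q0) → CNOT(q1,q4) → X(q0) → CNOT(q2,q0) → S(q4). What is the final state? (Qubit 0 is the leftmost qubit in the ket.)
|10000⟩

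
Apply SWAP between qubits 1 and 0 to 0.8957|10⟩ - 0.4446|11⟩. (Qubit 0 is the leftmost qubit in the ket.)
0.8957|01⟩ - 0.4446|11⟩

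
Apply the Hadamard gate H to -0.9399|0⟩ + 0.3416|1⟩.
-0.4231|0⟩ - 0.9062|1⟩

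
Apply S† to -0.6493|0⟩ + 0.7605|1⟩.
-0.6493|0⟩ - 0.7605i|1⟩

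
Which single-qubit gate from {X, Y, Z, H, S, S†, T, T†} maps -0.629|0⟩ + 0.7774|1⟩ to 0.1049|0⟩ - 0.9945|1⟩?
H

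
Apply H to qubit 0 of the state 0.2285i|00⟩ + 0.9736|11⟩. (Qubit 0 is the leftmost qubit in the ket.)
0.1616i|00⟩ + 0.6884|01⟩ + 0.1616i|10⟩ - 0.6884|11⟩

H on qubit 0 mixes each pair of kets that differ only in qubit 0: amplitudes (a, b) of (|…0…⟩, |…1…⟩) become ((a + b)/√2, (a − b)/√2). Kets absent from the input have amplitude 0.
(|00⟩, |10⟩): (a, b) = (0.2285i, 0) → (0.1616i, 0.1616i)
(|01⟩, |11⟩): (a, b) = (0, 0.9736) → (0.6884, -0.6884)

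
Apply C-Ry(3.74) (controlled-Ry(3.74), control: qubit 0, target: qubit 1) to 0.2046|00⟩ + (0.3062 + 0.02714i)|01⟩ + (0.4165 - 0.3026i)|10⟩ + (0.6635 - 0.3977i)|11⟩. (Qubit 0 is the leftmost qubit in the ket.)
0.2046|00⟩ + (0.3062 + 0.02714i)|01⟩ + (-0.7568 + 0.4692i)|10⟩ + (0.2024 - 0.1719i)|11⟩

C-Ry(3.74) leaves the control-|0⟩ kets |00⟩, |01⟩ unchanged and applies Ry(3.74) to qubit 1 on the control-|1⟩ pair (|10⟩, |11⟩).
Ry(3.74) = [[cos(θ/2), −sin(θ/2)], [sin(θ/2), cos(θ/2)]]; θ = 3.74, cos(θ/2) ≈ -0.294759, sin(θ/2) ≈ 0.955572.
With a = amp(|10⟩) = (0.4165 - 0.3026i) and b = amp(|11⟩) = (0.6635 - 0.3977i):
new amp(|10⟩) = (-0.294759)·a + (-0.955572)·b = (-0.7568 + 0.4692i)
new amp(|11⟩) = (0.955572)·a + (-0.294759)·b = (0.2024 - 0.1719i)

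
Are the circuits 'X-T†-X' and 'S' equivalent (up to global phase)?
No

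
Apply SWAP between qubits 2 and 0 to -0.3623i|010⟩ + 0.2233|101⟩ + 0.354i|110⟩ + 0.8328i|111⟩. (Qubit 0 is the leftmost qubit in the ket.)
-0.3623i|010⟩ + 0.354i|011⟩ + 0.2233|101⟩ + 0.8328i|111⟩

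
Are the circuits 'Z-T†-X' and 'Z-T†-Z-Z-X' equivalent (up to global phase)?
Yes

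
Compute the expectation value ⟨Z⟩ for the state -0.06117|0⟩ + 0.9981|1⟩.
-0.9925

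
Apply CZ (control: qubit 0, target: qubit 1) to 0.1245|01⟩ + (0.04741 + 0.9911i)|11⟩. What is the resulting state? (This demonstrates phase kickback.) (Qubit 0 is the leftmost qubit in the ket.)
0.1245|01⟩ + (-0.04741 - 0.9911i)|11⟩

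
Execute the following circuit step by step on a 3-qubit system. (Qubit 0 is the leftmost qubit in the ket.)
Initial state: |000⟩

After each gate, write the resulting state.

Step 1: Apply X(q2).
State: |001⟩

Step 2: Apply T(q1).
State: |001⟩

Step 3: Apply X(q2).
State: |000⟩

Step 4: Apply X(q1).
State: |010⟩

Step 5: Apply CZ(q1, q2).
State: |010⟩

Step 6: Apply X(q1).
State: |000⟩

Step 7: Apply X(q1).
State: |010⟩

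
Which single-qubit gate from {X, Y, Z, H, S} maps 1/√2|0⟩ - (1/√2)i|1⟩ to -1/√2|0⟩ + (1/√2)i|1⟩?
Y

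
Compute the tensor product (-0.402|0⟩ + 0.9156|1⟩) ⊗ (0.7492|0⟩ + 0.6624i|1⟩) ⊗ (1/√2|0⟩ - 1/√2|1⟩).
-0.213|000⟩ + 0.213|001⟩ - 0.1883i|010⟩ + 0.1883i|011⟩ + 0.4851|100⟩ - 0.4851|101⟩ + 0.4289i|110⟩ - 0.4289i|111⟩

amp(|b₁b₂…⟩) = product of the factor amplitudes for bits b₁, b₂, …; only kets whose every factor amplitude is nonzero survive.
|000⟩: (-0.402)(0.7492)(1/√2) = -0.213
|001⟩: (-0.402)(0.7492)(-1/√2) = 0.213
|010⟩: (-0.402)(0.6624i)(1/√2) = -0.1883i
|011⟩: (-0.402)(0.6624i)(-1/√2) = 0.1883i
|100⟩: (0.9156)(0.7492)(1/√2) = 0.4851
|101⟩: (0.9156)(0.7492)(-1/√2) = -0.4851
|110⟩: (0.9156)(0.6624i)(1/√2) = 0.4289i
|111⟩: (0.9156)(0.6624i)(-1/√2) = -0.4289i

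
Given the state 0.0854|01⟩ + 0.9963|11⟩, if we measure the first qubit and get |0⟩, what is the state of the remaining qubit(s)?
|1⟩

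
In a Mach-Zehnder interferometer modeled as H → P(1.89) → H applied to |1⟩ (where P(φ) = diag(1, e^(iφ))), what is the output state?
(0.6569 - 0.4747i)|0⟩ + (0.3431 + 0.4747i)|1⟩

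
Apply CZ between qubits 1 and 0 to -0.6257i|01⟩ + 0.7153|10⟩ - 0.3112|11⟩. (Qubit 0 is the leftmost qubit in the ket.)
-0.6257i|01⟩ + 0.7153|10⟩ + 0.3112|11⟩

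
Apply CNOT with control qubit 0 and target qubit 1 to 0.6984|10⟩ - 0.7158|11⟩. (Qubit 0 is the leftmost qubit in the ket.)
-0.7158|10⟩ + 0.6984|11⟩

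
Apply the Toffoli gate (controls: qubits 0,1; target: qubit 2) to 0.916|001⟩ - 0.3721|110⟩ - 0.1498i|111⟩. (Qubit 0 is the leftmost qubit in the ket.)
0.916|001⟩ - 0.1498i|110⟩ - 0.3721|111⟩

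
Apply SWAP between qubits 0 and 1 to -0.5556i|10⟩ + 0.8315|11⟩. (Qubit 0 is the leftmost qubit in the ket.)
-0.5556i|01⟩ + 0.8315|11⟩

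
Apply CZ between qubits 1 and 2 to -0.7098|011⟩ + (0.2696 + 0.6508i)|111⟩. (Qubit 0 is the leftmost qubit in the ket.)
0.7098|011⟩ + (-0.2696 - 0.6508i)|111⟩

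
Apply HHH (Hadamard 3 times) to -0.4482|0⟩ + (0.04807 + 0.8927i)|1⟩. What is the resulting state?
(-0.2829 + 0.6312i)|0⟩ + (-0.3509 - 0.6312i)|1⟩

H² = I, so H^3 = H: a single Hadamard. With (a, b) = (-0.4482, (0.04807 + 0.8927i)), H gives ((a + b)/√2, (a − b)/√2) = ((-0.2829 + 0.6312i), (-0.3509 - 0.6312i)).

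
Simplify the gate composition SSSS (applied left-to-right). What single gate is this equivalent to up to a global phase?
I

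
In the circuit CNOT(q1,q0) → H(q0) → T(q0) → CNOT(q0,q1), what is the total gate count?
4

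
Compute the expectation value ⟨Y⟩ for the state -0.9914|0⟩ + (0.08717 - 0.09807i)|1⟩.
0.1945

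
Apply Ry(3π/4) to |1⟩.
-0.9239|0⟩ + 0.3827|1⟩

Ry(3π/4) = [[cos(θ/2), −sin(θ/2)], [sin(θ/2), cos(θ/2)]]; θ = 3π/4, cos(θ/2) ≈ 0.382683, sin(θ/2) ≈ 0.92388.
With a = amp(|0⟩) = 0 and b = amp(|1⟩) = 1:
new amp(|0⟩) = (0.382683)·a + (-0.92388)·b = -0.9239
new amp(|1⟩) = (0.92388)·a + (0.382683)·b = 0.3827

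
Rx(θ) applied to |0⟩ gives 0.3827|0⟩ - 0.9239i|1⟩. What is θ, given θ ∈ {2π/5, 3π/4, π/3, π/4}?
3π/4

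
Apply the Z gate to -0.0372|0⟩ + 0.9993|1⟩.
-0.0372|0⟩ - 0.9993|1⟩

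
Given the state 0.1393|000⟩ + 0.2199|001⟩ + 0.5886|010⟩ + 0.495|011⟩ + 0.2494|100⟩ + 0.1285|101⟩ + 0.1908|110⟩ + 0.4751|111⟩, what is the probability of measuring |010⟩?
0.3464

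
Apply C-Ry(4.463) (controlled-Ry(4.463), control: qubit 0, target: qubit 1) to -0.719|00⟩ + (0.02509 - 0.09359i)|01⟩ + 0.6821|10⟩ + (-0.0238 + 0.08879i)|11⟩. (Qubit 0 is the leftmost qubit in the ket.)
-0.719|00⟩ + (0.02509 - 0.09359i)|01⟩ + (-0.3998 - 0.07011i)|10⟩ + (0.5532 - 0.05449i)|11⟩

C-Ry(4.463) leaves the control-|0⟩ kets |00⟩, |01⟩ unchanged and applies Ry(4.463) to qubit 1 on the control-|1⟩ pair (|10⟩, |11⟩).
Ry(4.463) = [[cos(θ/2), −sin(θ/2)], [sin(θ/2), cos(θ/2)]]; θ = 4.463, cos(θ/2) ≈ -0.613673, sin(θ/2) ≈ 0.789561.
With a = amp(|10⟩) = 0.6821 and b = amp(|11⟩) = (-0.0238 + 0.08879i):
new amp(|10⟩) = (-0.613673)·a + (-0.789561)·b = (-0.3998 - 0.07011i)
new amp(|11⟩) = (0.789561)·a + (-0.613673)·b = (0.5532 - 0.05449i)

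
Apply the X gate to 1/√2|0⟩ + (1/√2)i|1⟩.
(1/√2)i|0⟩ + 1/√2|1⟩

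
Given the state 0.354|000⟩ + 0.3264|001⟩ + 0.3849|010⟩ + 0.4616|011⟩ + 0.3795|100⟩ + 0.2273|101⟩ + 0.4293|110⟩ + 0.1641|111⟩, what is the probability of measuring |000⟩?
0.1253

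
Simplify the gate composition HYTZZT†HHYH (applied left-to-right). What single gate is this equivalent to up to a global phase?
I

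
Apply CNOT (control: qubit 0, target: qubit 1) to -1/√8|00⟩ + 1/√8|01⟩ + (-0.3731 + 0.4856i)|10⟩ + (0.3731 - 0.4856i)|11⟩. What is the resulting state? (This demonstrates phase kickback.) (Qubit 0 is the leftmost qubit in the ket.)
-1/√8|00⟩ + 1/√8|01⟩ + (0.3731 - 0.4856i)|10⟩ + (-0.3731 + 0.4856i)|11⟩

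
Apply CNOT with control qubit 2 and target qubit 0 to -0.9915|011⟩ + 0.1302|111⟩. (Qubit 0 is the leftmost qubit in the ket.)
0.1302|011⟩ - 0.9915|111⟩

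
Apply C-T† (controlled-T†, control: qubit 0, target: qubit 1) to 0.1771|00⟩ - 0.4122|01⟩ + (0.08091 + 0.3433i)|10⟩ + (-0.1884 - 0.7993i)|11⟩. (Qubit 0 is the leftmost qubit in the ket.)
0.1771|00⟩ - 0.4122|01⟩ + (0.08091 + 0.3433i)|10⟩ + (-0.6984 - 0.432i)|11⟩

C-T† leaves the control-|0⟩ kets |00⟩, |01⟩ unchanged and applies T† to qubit 1 on the control-|1⟩ pair (|10⟩, |11⟩).
T† = [[1, 0], [0, (1/√2 - (1/√2)i)]].
With a = amp(|10⟩) = (0.08091 + 0.3433i) and b = amp(|11⟩) = (-0.1884 - 0.7993i):
new amp(|10⟩) = (1)·a = (0.08091 + 0.3433i)
new amp(|11⟩) = (1/√2 - (1/√2)i)·b = (-0.6984 - 0.432i)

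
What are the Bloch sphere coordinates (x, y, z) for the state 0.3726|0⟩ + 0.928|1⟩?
(0.6915, 0, -0.7224)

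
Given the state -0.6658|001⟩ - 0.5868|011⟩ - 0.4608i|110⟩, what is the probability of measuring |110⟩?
0.2123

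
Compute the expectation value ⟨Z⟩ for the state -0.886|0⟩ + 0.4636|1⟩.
0.5701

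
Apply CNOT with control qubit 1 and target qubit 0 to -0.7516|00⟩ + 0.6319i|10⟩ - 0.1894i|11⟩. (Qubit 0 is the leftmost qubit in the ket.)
-0.7516|00⟩ - 0.1894i|01⟩ + 0.6319i|10⟩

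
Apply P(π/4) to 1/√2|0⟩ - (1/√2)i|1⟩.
1/√2|0⟩ + (1/2 - (1/2)i)|1⟩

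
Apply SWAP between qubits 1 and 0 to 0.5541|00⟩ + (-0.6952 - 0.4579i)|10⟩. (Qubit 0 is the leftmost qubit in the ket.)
0.5541|00⟩ + (-0.6952 - 0.4579i)|01⟩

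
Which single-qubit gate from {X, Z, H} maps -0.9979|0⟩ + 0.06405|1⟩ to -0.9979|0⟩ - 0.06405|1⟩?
Z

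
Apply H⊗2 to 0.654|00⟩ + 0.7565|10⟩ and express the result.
0.7053|00⟩ + 0.7053|01⟩ - 0.05125|10⟩ - 0.05125|11⟩

H⊗2 gives amp(|y⟩) = (1/2) Σ_x (−1)^(x·y) amp(|x⟩), where x·y is the number of positions in which both x and y have a 1.
|00⟩: (0.654 + 0.7565)/2 = 0.7053
|01⟩: (0.654 + 0.7565)/2 = 0.7053
|10⟩: (0.654 - 0.7565)/2 = -0.05125
|11⟩: (0.654 - 0.7565)/2 = -0.05125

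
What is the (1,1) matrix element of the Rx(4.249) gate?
-0.5258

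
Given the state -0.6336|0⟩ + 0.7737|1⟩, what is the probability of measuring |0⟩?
0.4014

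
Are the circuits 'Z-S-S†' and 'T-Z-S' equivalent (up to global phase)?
No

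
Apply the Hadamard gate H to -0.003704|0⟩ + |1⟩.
0.7045|0⟩ - 0.7097|1⟩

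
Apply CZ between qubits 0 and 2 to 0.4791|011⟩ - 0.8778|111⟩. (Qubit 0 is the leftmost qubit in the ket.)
0.4791|011⟩ + 0.8778|111⟩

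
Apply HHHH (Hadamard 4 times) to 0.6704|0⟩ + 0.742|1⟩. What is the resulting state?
0.6704|0⟩ + 0.742|1⟩

H² = I, so an even number of Hadamards cancels: H^4 = I and the state is unchanged.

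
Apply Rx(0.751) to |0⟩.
0.9303|0⟩ - 0.3667i|1⟩

Rx(0.751) = [[cos(θ/2), −i·sin(θ/2)], [−i·sin(θ/2), cos(θ/2)]]; θ = 0.751, cos(θ/2) ≈ 0.930324, sin(θ/2) ≈ 0.366738.
With a = amp(|0⟩) = 1 and b = amp(|1⟩) = 0:
new amp(|0⟩) = (0.930324)·a + (-0.366738i)·b = 0.9303
new amp(|1⟩) = (-0.366738i)·a + (0.930324)·b = -0.3667i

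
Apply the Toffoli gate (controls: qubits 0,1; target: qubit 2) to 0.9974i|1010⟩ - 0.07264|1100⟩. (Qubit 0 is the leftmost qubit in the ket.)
0.9974i|1010⟩ - 0.07264|1110⟩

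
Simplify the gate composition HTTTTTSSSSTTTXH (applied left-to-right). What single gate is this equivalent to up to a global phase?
Z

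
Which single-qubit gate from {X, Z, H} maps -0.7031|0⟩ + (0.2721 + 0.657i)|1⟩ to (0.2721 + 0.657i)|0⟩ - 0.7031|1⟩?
X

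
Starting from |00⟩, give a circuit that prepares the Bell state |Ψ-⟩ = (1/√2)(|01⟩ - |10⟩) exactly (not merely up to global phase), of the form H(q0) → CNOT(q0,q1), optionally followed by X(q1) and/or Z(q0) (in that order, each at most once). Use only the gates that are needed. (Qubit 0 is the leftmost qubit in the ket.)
H(q0) → CNOT(q0,q1) → X(q1) → Z(q0)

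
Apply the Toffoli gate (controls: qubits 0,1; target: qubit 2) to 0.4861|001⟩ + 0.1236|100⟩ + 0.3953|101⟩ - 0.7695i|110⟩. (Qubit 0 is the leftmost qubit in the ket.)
0.4861|001⟩ + 0.1236|100⟩ + 0.3953|101⟩ - 0.7695i|111⟩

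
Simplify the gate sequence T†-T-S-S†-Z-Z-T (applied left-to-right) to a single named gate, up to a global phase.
T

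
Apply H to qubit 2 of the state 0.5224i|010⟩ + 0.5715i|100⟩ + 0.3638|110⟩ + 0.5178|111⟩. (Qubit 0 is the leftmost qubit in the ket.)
0.3694i|010⟩ + 0.3694i|011⟩ + 0.4041i|100⟩ + 0.4041i|101⟩ + 0.6234|110⟩ - 0.1089|111⟩

H on qubit 2 mixes each pair of kets that differ only in qubit 2: amplitudes (a, b) of (|…0…⟩, |…1…⟩) become ((a + b)/√2, (a − b)/√2). Kets absent from the input have amplitude 0.
(|010⟩, |011⟩): (a, b) = (0.5224i, 0) → (0.3694i, 0.3694i)
(|100⟩, |101⟩): (a, b) = (0.5715i, 0) → (0.4041i, 0.4041i)
(|110⟩, |111⟩): (a, b) = (0.3638, 0.5178) → (0.6234, -0.1089)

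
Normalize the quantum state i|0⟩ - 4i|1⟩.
0.2425i|0⟩ - 0.9701i|1⟩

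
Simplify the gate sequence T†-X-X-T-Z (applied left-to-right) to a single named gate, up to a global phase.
Z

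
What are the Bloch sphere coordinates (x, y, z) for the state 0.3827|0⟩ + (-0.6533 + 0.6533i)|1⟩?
(-0.5, 0.5, -0.7071)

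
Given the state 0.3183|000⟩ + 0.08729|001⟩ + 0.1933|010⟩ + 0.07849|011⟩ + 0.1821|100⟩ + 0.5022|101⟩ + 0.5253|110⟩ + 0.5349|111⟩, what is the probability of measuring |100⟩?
0.03316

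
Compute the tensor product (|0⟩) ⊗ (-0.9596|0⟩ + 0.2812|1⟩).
-0.9596|00⟩ + 0.2812|01⟩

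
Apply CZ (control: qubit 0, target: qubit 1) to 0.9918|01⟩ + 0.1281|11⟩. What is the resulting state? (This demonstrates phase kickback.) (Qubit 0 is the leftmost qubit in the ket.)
0.9918|01⟩ - 0.1281|11⟩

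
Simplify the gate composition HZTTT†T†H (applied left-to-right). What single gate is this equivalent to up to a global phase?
X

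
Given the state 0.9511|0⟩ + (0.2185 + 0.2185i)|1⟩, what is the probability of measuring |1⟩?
0.09548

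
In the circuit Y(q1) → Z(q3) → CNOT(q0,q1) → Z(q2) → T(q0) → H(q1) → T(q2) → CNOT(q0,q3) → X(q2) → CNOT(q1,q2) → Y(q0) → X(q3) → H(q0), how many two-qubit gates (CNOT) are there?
3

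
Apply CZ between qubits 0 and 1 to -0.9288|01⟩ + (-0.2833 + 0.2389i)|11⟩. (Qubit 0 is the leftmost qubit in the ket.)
-0.9288|01⟩ + (0.2833 - 0.2389i)|11⟩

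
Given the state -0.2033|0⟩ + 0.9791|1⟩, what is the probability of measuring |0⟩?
0.04133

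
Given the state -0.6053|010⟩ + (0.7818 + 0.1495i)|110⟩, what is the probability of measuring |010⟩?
0.3664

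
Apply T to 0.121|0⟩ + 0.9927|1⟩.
0.121|0⟩ + (0.7019 + 0.7019i)|1⟩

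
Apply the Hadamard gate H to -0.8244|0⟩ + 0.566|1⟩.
-0.1827|0⟩ - 0.9832|1⟩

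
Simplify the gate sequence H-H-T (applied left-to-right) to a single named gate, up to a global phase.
T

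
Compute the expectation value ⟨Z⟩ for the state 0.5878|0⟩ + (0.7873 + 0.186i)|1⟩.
-0.3089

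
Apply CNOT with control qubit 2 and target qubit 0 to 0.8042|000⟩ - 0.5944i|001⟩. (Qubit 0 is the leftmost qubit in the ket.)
0.8042|000⟩ - 0.5944i|101⟩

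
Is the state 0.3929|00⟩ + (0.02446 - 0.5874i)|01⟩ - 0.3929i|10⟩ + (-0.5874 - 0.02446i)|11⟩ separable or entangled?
Separable

Writing the state as a|00⟩ + b|01⟩ + c|10⟩ + d|11⟩, it is a product state iff ad − bc = 0.
Here (a, b, c, d) = (0.3929, (0.02446 - 0.5874i), -0.3929i, (-0.5874 - 0.02446i)): ad − bc = (0.3929)(-0.5874 - 0.02446i) − (0.02446 - 0.5874i)(-0.3929i) = 0, so the state is separable.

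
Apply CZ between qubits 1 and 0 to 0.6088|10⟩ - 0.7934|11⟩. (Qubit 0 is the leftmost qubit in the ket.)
0.6088|10⟩ + 0.7934|11⟩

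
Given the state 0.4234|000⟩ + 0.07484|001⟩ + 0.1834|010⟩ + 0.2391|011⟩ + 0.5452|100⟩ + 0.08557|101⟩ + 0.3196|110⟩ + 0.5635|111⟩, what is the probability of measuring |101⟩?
0.007322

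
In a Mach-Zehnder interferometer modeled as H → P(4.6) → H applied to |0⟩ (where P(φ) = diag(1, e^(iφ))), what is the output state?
(0.4439 - 0.4968i)|0⟩ + (0.5561 + 0.4968i)|1⟩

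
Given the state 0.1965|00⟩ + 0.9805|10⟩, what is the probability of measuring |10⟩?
0.9614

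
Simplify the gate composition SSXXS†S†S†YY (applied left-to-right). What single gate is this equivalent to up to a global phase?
S†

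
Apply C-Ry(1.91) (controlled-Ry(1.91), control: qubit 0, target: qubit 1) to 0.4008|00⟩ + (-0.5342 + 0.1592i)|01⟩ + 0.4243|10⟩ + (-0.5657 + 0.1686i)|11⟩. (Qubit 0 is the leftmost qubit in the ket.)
0.4008|00⟩ + (-0.5342 + 0.1592i)|01⟩ + (0.7069 - 0.1376i)|10⟩ + (0.01961 + 0.09738i)|11⟩

C-Ry(1.91) leaves the control-|0⟩ kets |00⟩, |01⟩ unchanged and applies Ry(1.91) to qubit 1 on the control-|1⟩ pair (|10⟩, |11⟩).
Ry(1.91) = [[cos(θ/2), −sin(θ/2)], [sin(θ/2), cos(θ/2)]]; θ = 1.91, cos(θ/2) ≈ 0.577609, sin(θ/2) ≈ 0.816314.
With a = amp(|10⟩) = 0.4243 and b = amp(|11⟩) = (-0.5657 + 0.1686i):
new amp(|10⟩) = (0.577609)·a + (-0.816314)·b = (0.7069 - 0.1376i)
new amp(|11⟩) = (0.816314)·a + (0.577609)·b = (0.01961 + 0.09738i)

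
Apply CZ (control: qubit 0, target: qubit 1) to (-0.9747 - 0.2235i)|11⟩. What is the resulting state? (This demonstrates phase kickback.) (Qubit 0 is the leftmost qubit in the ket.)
(0.9747 + 0.2235i)|11⟩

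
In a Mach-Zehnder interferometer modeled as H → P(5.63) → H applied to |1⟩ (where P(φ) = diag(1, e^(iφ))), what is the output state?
(0.1029 + 0.3039i)|0⟩ + (0.8971 - 0.3039i)|1⟩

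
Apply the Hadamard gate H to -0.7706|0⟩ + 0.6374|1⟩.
-0.09419|0⟩ - 0.9956|1⟩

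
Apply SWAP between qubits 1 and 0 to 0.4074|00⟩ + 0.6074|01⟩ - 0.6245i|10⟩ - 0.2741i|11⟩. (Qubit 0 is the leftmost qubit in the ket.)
0.4074|00⟩ - 0.6245i|01⟩ + 0.6074|10⟩ - 0.2741i|11⟩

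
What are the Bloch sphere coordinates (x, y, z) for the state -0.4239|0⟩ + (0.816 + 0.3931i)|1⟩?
(-0.6918, -0.3333, -0.6407)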